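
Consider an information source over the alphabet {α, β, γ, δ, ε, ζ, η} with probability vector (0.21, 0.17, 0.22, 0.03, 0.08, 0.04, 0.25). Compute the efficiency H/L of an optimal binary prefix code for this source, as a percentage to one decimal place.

Entropy H = −Σ p log₂ p ≈ 2.5170 bits.
Huffman merges: 3/100+1/25→7/100; 7/100+2/25→3/20; 3/20+17/100→8/25; 21/100+11/50→43/100; 1/4+8/25→57/100; 43/100+57/100→1. L = 127/50 ≈ 2.5400.
Efficiency = H/L = 2.5170/2.5400 = 99.1%.

99.1%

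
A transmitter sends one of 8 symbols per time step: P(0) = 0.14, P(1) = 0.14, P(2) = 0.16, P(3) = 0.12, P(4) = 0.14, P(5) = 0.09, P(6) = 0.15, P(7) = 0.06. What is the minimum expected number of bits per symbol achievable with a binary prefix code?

2.99 bits/symbol

Repeatedly combine the two least-probable nodes; the expected code length is the sum of the merged weights.
merge 3/50 + 9/100 → 3/20
merge 3/25 + 7/50 → 13/50
merge 7/50 + 7/50 → 7/25
merge 3/20 + 3/20 → 3/10
merge 4/25 + 13/50 → 21/50
merge 7/25 + 3/10 → 29/50
merge 21/50 + 29/50 → 1
L = 3/20 + 13/50 + 7/25 + 3/10 + 21/50 + 29/50 + 1 = 299/100 = 2.99 bits/symbol.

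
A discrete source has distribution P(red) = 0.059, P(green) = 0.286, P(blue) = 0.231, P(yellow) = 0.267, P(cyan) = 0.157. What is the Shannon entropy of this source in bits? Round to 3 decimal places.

2.174 bits

H = −Σ pᵢ log₂ pᵢ.
−0.059·log₂(0.059) = 0.2409
−0.286·log₂(0.286) = 0.5165
−0.231·log₂(0.231) = 0.4883
−0.267·log₂(0.267) = 0.5087
−0.157·log₂(0.157) = 0.4194
Sum ≈ 2.1738 → 2.174 bits.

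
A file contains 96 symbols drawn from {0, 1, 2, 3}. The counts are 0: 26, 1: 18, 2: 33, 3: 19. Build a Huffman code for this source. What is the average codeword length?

2 bits/symbol

Probabilities are the counts divided by 96.
Repeatedly combine the two least-probable nodes; the expected code length is the sum of the merged weights.
merge 3/16 + 19/96 → 37/96
merge 13/48 + 11/32 → 59/96
merge 37/96 + 59/96 → 1
L = 37/96 + 59/96 + 1 = 2 bits/symbol.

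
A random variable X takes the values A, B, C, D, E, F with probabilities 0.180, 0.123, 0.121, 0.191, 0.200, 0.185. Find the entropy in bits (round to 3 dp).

2.557 bits

H = −Σ pᵢ log₂ pᵢ.
−0.180·log₂(0.180) = 0.4453
−0.123·log₂(0.123) = 0.3719
−0.121·log₂(0.121) = 0.3687
−0.191·log₂(0.191) = 0.4562
−0.200·log₂(0.200) = 0.4644
−0.185·log₂(0.185) = 0.4504
Sum ≈ 2.5568 → 2.557 bits.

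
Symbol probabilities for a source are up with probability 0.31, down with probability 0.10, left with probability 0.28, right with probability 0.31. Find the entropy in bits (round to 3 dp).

H = −Σ pᵢ log₂ pᵢ.
−0.31·log₂(0.31) = 0.5238
−0.10·log₂(0.10) = 0.3322
−0.28·log₂(0.28) = 0.5142
−0.31·log₂(0.31) = 0.5238
Sum ≈ 1.8940 → 1.894 bits.

1.894 bits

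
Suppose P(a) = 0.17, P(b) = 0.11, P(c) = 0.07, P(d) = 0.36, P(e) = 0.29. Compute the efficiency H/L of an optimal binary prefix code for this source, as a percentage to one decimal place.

Entropy H = −Σ p log₂ p ≈ 2.1019 bits.
Huffman merges: 7/100+11/100→9/50; 17/100+9/50→7/20; 29/100+7/20→16/25; 9/25+16/25→1. L = 217/100 ≈ 2.1700.
Efficiency = H/L = 2.1019/2.1700 = 96.9%.

96.9%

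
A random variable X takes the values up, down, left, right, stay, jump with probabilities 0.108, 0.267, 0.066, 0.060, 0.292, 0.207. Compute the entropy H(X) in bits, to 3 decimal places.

2.347 bits

H = −Σ pᵢ log₂ pᵢ.
−0.108·log₂(0.108) = 0.3468
−0.267·log₂(0.267) = 0.5087
−0.066·log₂(0.066) = 0.2588
−0.060·log₂(0.060) = 0.2435
−0.292·log₂(0.292) = 0.5186
−0.207·log₂(0.207) = 0.4704
Sum ≈ 2.3467 → 2.347 bits.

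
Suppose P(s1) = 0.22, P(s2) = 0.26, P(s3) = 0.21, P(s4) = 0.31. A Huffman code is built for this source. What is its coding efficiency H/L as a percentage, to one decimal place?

99.1%

Entropy H = −Σ p log₂ p ≈ 1.9825 bits.
Huffman merges: 21/100+11/50→43/100; 13/50+31/100→57/100; 43/100+57/100→1. L = 2 ≈ 2.0000.
Efficiency = H/L = 1.9825/2.0000 = 99.1%.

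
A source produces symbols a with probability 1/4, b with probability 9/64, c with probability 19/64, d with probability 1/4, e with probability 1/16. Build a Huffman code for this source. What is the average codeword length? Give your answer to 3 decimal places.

2.203 bits/symbol

Repeatedly combine the two least-probable nodes; the expected code length is the sum of the merged weights.
merge 1/16 + 9/64 → 13/64
merge 13/64 + 1/4 → 29/64
merge 1/4 + 19/64 → 35/64
merge 29/64 + 35/64 → 1
L = 13/64 + 29/64 + 35/64 + 1 = 141/64 ≈ 2.203 bits/symbol.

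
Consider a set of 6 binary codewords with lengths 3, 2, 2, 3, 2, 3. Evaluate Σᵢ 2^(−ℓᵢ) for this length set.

1.125

With common denominator 2^3 = 8: Σ 2^(−ℓᵢ) = 1/8 + 2/8 + 2/8 + 1/8 + 2/8 + 1/8 = 9/8 = 1.125.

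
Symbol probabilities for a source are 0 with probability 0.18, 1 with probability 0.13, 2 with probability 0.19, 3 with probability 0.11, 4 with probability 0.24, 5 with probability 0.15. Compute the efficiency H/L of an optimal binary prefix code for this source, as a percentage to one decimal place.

98.8%

Entropy H = −Σ p log₂ p ≈ 2.5381 bits.
Huffman merges: 11/100+13/100→6/25; 3/20+9/50→33/100; 19/100+6/25→43/100; 6/25+33/100→57/100; 43/100+57/100→1. L = 257/100 ≈ 2.5700.
Efficiency = H/L = 2.5381/2.5700 = 98.8%.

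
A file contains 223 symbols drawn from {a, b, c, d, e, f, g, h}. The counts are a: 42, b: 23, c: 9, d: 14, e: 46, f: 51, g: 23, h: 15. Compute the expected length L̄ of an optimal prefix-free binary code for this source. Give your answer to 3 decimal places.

2.839 bits/symbol

Probabilities are the counts divided by 223.
Repeatedly combine the two least-probable nodes; the expected code length is the sum of the merged weights.
merge 9/223 + 14/223 → 23/223
merge 15/223 + 23/223 → 38/223
merge 23/223 + 23/223 → 46/223
merge 38/223 + 42/223 → 80/223
merge 46/223 + 46/223 → 92/223
merge 51/223 + 80/223 → 131/223
merge 92/223 + 131/223 → 1
L = 23/223 + 38/223 + 46/223 + 80/223 + 92/223 + 131/223 + 1 = 633/223 ≈ 2.839 bits/symbol.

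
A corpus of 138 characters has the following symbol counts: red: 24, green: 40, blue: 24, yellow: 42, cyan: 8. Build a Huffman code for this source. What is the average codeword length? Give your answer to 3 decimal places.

2.232 bits/symbol

Probabilities are the counts divided by 138.
Repeatedly combine the two least-probable nodes; the expected code length is the sum of the merged weights.
merge 4/69 + 4/23 → 16/69
merge 4/23 + 16/69 → 28/69
merge 20/69 + 7/23 → 41/69
merge 28/69 + 41/69 → 1
L = 16/69 + 28/69 + 41/69 + 1 = 154/69 ≈ 2.232 bits/symbol.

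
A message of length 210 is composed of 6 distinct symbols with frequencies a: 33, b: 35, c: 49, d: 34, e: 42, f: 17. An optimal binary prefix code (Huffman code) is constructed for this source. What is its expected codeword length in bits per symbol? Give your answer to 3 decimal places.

2.567 bits/symbol

Probabilities are the counts divided by 210.
Repeatedly combine the two least-probable nodes; the expected code length is the sum of the merged weights.
merge 17/210 + 11/70 → 5/21
merge 17/105 + 1/6 → 23/70
merge 1/5 + 7/30 → 13/30
merge 5/21 + 23/70 → 17/30
merge 13/30 + 17/30 → 1
L = 5/21 + 23/70 + 13/30 + 17/30 + 1 = 77/30 ≈ 2.567 bits/symbol.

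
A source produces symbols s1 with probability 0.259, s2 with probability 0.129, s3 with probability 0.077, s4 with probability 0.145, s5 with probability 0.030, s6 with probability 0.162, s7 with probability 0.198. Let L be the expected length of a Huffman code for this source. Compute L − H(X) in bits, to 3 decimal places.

Entropy H = −Σ p log₂ p ≈ 2.6145 bits.
Huffman merges: 3/100+77/1000→107/1000; 107/1000+129/1000→59/250; 29/200+81/500→307/1000; 99/500+59/250→217/500; 259/1000+307/1000→283/500; 217/500+283/500→1. L = 53/20 ≈ 2.6500.
L − H = 2.6500 − 2.6145 = 0.036 bits.

0.036 bits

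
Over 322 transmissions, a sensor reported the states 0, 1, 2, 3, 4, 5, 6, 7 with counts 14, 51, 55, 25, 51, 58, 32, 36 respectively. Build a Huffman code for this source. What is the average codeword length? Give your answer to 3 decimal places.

Probabilities are the counts divided by 322.
Repeatedly combine the two least-probable nodes; the expected code length is the sum of the merged weights.
merge 1/23 + 25/322 → 39/322
merge 16/161 + 18/161 → 34/161
merge 39/322 + 51/322 → 45/161
merge 51/322 + 55/322 → 53/161
merge 29/161 + 34/161 → 9/23
merge 45/161 + 53/161 → 14/23
merge 9/23 + 14/23 → 1
L = 39/322 + 34/161 + 45/161 + 53/161 + 9/23 + 14/23 + 1 = 947/322 ≈ 2.941 bits/symbol.

2.941 bits/symbol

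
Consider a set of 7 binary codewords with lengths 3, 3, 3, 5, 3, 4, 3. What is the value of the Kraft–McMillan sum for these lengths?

With common denominator 2^5 = 32: Σ 2^(−ℓᵢ) = 4/32 + 4/32 + 4/32 + 1/32 + 4/32 + 2/32 + 4/32 = 23/32 = 0.71875.

0.71875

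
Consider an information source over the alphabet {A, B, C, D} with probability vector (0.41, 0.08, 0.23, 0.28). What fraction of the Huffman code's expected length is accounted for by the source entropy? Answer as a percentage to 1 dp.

95.8%

Entropy H = −Σ p log₂ p ≈ 1.8208 bits.
Huffman merges: 2/25+23/100→31/100; 7/25+31/100→59/100; 41/100+59/100→1. L = 19/10 ≈ 1.9000.
Efficiency = H/L = 1.8208/1.9000 = 95.8%.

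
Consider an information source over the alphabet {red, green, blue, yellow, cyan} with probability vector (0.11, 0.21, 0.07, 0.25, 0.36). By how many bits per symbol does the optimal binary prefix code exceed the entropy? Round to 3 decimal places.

0.058 bits

Entropy H = −Σ p log₂ p ≈ 2.1223 bits.
Huffman merges: 7/100+11/100→9/50; 9/50+21/100→39/100; 1/4+9/25→61/100; 39/100+61/100→1. L = 109/50 ≈ 2.1800.
L − H = 2.1800 − 2.1223 = 0.058 bits.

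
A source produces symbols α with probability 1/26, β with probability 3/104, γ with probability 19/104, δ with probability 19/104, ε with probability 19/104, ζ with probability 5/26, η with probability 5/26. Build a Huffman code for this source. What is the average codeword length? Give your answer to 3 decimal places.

2.683 bits/symbol

Repeatedly combine the two least-probable nodes; the expected code length is the sum of the merged weights.
merge 3/104 + 1/26 → 7/104
merge 7/104 + 19/104 → 1/4
merge 19/104 + 19/104 → 19/52
merge 5/26 + 5/26 → 5/13
merge 1/4 + 19/52 → 8/13
merge 5/13 + 8/13 → 1
L = 7/104 + 1/4 + 19/52 + 5/13 + 8/13 + 1 = 279/104 ≈ 2.683 bits/symbol.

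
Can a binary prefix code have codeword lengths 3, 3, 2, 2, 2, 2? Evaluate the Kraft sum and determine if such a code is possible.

With common denominator 2^3 = 8: Σ 2^(−ℓᵢ) = 1/8 + 1/8 + 2/8 + 2/8 + 2/8 + 2/8 = 10/8 = 1.25.
Kraft's inequality requires Σ ≤ 1; here Σ = 1.25 > 1, so no such prefix code exists.

1.25; no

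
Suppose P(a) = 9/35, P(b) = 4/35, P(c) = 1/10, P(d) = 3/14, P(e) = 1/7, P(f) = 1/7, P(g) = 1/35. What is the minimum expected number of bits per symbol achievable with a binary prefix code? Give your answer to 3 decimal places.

Repeatedly combine the two least-probable nodes; the expected code length is the sum of the merged weights.
merge 1/35 + 1/10 → 9/70
merge 4/35 + 9/70 → 17/70
merge 1/7 + 1/7 → 2/7
merge 3/14 + 17/70 → 16/35
merge 9/35 + 2/7 → 19/35
merge 16/35 + 19/35 → 1
L = 9/70 + 17/70 + 2/7 + 16/35 + 19/35 + 1 = 93/35 ≈ 2.657 bits/symbol.

2.657 bits/symbol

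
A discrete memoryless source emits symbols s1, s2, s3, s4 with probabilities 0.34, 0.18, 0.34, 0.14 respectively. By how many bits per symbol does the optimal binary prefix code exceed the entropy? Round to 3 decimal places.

0.079 bits

Entropy H = −Σ p log₂ p ≈ 1.9008 bits.
Huffman merges: 7/50+9/50→8/25; 8/25+17/50→33/50; 17/50+33/50→1. L = 99/50 ≈ 1.9800.
L − H = 1.9800 − 1.9008 = 0.079 bits.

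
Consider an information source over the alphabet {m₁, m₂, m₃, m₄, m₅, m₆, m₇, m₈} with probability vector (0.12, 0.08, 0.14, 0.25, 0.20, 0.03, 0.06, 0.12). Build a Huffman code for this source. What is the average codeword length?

2.81 bits/symbol

Repeatedly combine the two least-probable nodes; the expected code length is the sum of the merged weights.
merge 3/100 + 3/50 → 9/100
merge 2/25 + 9/100 → 17/100
merge 3/25 + 3/25 → 6/25
merge 7/50 + 17/100 → 31/100
merge 1/5 + 6/25 → 11/25
merge 1/4 + 31/100 → 14/25
merge 11/25 + 14/25 → 1
L = 9/100 + 17/100 + 6/25 + 31/100 + 11/25 + 14/25 + 1 = 281/100 = 2.81 bits/symbol.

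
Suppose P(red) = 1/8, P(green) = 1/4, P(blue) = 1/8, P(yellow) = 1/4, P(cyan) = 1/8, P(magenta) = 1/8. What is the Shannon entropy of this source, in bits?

Each probability is a power of 1/2, so log₂(1/p) is an integer.
H = Σ p·log₂(1/p) = 1/8·3 + 1/4·2 + 1/8·3 + 1/4·2 + 1/8·3 + 1/8·3 = 2.5 bits.

2.5 bits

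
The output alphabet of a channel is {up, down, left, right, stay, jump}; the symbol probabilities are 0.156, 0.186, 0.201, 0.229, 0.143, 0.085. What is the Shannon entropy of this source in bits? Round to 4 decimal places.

2.5253 bits

H = −Σ pᵢ log₂ pᵢ.
−0.156·log₂(0.156) = 0.4181
−0.186·log₂(0.186) = 0.4514
−0.201·log₂(0.201) = 0.4653
−0.229·log₂(0.229) = 0.4870
−0.143·log₂(0.143) = 0.4012
−0.085·log₂(0.085) = 0.3023
Sum ≈ 2.5253 → 2.5253 bits.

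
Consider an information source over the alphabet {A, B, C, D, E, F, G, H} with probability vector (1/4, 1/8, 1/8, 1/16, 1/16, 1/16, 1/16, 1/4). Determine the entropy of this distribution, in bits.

Each probability is a power of 1/2, so log₂(1/p) is an integer.
H = Σ p·log₂(1/p) = 1/4·2 + 1/8·3 + 1/8·3 + 1/16·4 + 1/16·4 + 1/16·4 + 1/16·4 + 1/4·2 = 2.75 bits.

2.75 bits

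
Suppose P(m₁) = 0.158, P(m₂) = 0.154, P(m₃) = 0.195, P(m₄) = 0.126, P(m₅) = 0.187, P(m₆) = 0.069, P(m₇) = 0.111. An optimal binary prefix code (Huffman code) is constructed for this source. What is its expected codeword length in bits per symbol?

2.798 bits/symbol

Repeatedly combine the two least-probable nodes; the expected code length is the sum of the merged weights.
merge 69/1000 + 111/1000 → 9/50
merge 63/500 + 77/500 → 7/25
merge 79/500 + 9/50 → 169/500
merge 187/1000 + 39/200 → 191/500
merge 7/25 + 169/500 → 309/500
merge 191/500 + 309/500 → 1
L = 9/50 + 7/25 + 169/500 + 191/500 + 309/500 + 1 = 1399/500 = 2.798 bits/symbol.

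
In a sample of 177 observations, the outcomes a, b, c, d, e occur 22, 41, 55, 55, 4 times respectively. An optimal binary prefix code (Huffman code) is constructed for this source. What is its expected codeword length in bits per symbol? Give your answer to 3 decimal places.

2.147 bits/symbol

Probabilities are the counts divided by 177.
Repeatedly combine the two least-probable nodes; the expected code length is the sum of the merged weights.
merge 4/177 + 22/177 → 26/177
merge 26/177 + 41/177 → 67/177
merge 55/177 + 55/177 → 110/177
merge 67/177 + 110/177 → 1
L = 26/177 + 67/177 + 110/177 + 1 = 380/177 ≈ 2.147 bits/symbol.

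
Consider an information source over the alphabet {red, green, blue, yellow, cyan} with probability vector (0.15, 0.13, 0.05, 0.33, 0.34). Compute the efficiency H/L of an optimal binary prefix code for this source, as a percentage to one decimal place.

Entropy H = −Σ p log₂ p ≈ 2.0663 bits.
Huffman merges: 1/20+13/100→9/50; 3/20+9/50→33/100; 33/100+33/100→33/50; 17/50+33/50→1. L = 217/100 ≈ 2.1700.
Efficiency = H/L = 2.0663/2.1700 = 95.2%.

95.2%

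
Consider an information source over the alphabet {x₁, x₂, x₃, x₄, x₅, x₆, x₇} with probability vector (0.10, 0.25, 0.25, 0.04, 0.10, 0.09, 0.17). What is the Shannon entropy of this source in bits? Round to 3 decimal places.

2.597 bits

H = −Σ pᵢ log₂ pᵢ.
−0.10·log₂(0.10) = 0.3322
−0.25·log₂(0.25) = 0.5000
−0.25·log₂(0.25) = 0.5000
−0.04·log₂(0.04) = 0.1858
−0.10·log₂(0.10) = 0.3322
−0.09·log₂(0.09) = 0.3127
−0.17·log₂(0.17) = 0.4346
Sum ≈ 2.5974 → 2.597 bits.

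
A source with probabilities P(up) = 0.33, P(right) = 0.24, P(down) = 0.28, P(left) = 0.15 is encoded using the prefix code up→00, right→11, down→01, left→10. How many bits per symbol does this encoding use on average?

L̄ = Σ pᵢ·ℓᵢ = 0.33·2 + 0.24·2 + 0.28·2 + 0.15·2 = 2 bits/symbol.

2 bits/symbol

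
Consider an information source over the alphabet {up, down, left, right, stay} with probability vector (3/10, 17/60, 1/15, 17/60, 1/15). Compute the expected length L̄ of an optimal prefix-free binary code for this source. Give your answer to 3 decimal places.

Repeatedly combine the two least-probable nodes; the expected code length is the sum of the merged weights.
merge 1/15 + 1/15 → 2/15
merge 2/15 + 17/60 → 5/12
merge 17/60 + 3/10 → 7/12
merge 5/12 + 7/12 → 1
L = 2/15 + 5/12 + 7/12 + 1 = 32/15 ≈ 2.133 bits/symbol.

2.133 bits/symbol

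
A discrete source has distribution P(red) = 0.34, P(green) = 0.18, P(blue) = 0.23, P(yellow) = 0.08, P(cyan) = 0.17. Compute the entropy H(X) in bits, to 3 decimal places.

H = −Σ pᵢ log₂ pᵢ.
−0.34·log₂(0.34) = 0.5292
−0.18·log₂(0.18) = 0.4453
−0.23·log₂(0.23) = 0.4877
−0.08·log₂(0.08) = 0.2915
−0.17·log₂(0.17) = 0.4346
Sum ≈ 2.1882 → 2.188 bits.

2.188 bits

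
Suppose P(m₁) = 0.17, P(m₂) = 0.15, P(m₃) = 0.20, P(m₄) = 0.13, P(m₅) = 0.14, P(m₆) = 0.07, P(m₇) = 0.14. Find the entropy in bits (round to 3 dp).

H = −Σ pᵢ log₂ pᵢ.
−0.17·log₂(0.17) = 0.4346
−0.15·log₂(0.15) = 0.4105
−0.20·log₂(0.20) = 0.4644
−0.13·log₂(0.13) = 0.3826
−0.14·log₂(0.14) = 0.3971
−0.07·log₂(0.07) = 0.2686
−0.14·log₂(0.14) = 0.3971
Sum ≈ 2.7549 → 2.755 bits.

2.755 bits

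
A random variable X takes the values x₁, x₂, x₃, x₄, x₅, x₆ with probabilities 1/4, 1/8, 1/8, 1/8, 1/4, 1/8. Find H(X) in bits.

Each probability is a power of 1/2, so log₂(1/p) is an integer.
H = Σ p·log₂(1/p) = 1/4·2 + 1/8·3 + 1/8·3 + 1/8·3 + 1/4·2 + 1/8·3 = 2.5 bits.

2.5 bits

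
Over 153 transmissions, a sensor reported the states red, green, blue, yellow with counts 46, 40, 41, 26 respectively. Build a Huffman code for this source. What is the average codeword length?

Probabilities are the counts divided by 153.
Repeatedly combine the two least-probable nodes; the expected code length is the sum of the merged weights.
merge 26/153 + 40/153 → 22/51
merge 41/153 + 46/153 → 29/51
merge 22/51 + 29/51 → 1
L = 22/51 + 29/51 + 1 = 2 bits/symbol.

2 bits/symbol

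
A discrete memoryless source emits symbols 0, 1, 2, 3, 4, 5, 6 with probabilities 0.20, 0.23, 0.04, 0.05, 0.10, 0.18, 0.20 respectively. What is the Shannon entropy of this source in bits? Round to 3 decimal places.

2.596 bits

H = −Σ pᵢ log₂ pᵢ.
−0.20·log₂(0.20) = 0.4644
−0.23·log₂(0.23) = 0.4877
−0.04·log₂(0.04) = 0.1858
−0.05·log₂(0.05) = 0.2161
−0.10·log₂(0.10) = 0.3322
−0.18·log₂(0.18) = 0.4453
−0.20·log₂(0.20) = 0.4644
Sum ≈ 2.5958 → 2.596 bits.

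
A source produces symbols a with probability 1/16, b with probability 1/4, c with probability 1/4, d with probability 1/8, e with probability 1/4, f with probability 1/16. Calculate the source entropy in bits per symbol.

Each probability is a power of 1/2, so log₂(1/p) is an integer.
H = Σ p·log₂(1/p) = 1/16·4 + 1/4·2 + 1/4·2 + 1/8·3 + 1/4·2 + 1/16·4 = 2.375 bits.

2.375 bits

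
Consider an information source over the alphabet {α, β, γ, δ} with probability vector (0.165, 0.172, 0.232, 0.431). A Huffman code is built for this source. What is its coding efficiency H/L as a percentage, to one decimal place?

98.5%

Entropy H = −Σ p log₂ p ≈ 1.8781 bits.
Huffman merges: 33/200+43/250→337/1000; 29/125+337/1000→569/1000; 431/1000+569/1000→1. L = 953/500 ≈ 1.9060.
Efficiency = H/L = 1.8781/1.9060 = 98.5%.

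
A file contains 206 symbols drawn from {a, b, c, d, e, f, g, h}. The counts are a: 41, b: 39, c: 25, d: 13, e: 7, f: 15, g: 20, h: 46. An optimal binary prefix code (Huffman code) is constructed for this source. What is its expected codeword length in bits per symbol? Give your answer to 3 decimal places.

Probabilities are the counts divided by 206.
Repeatedly combine the two least-probable nodes; the expected code length is the sum of the merged weights.
merge 7/206 + 13/206 → 10/103
merge 15/206 + 10/103 → 35/206
merge 10/103 + 25/206 → 45/206
merge 35/206 + 39/206 → 37/103
merge 41/206 + 45/206 → 43/103
merge 23/103 + 37/103 → 60/103
merge 43/103 + 60/103 → 1
L = 10/103 + 35/206 + 45/206 + 37/103 + 43/103 + 60/103 + 1 = 293/103 ≈ 2.845 bits/symbol.

2.845 bits/symbol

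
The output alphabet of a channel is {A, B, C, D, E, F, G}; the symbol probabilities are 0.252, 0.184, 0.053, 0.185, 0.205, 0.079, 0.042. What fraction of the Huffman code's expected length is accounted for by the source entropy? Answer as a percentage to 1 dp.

Entropy H = −Σ p log₂ p ≈ 2.5755 bits.
Huffman merges: 21/500+53/1000→19/200; 79/1000+19/200→87/500; 87/500+23/125→179/500; 37/200+41/200→39/100; 63/250+179/500→61/100; 39/100+61/100→1. L = 2627/1000 ≈ 2.6270.
Efficiency = H/L = 2.5755/2.6270 = 98.0%.

98.0%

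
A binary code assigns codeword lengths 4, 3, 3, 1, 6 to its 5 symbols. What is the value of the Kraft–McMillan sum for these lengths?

0.828125

With common denominator 2^6 = 64: Σ 2^(−ℓᵢ) = 4/64 + 8/64 + 8/64 + 32/64 + 1/64 = 53/64 = 0.828125.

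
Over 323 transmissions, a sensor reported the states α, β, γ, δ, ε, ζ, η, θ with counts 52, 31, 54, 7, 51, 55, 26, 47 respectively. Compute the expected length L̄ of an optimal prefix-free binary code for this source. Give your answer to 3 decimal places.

2.932 bits/symbol

Probabilities are the counts divided by 323.
Repeatedly combine the two least-probable nodes; the expected code length is the sum of the merged weights.
merge 7/323 + 26/323 → 33/323
merge 31/323 + 33/323 → 64/323
merge 47/323 + 3/19 → 98/323
merge 52/323 + 54/323 → 106/323
merge 55/323 + 64/323 → 7/19
merge 98/323 + 106/323 → 12/19
merge 7/19 + 12/19 → 1
L = 33/323 + 64/323 + 98/323 + 106/323 + 7/19 + 12/19 + 1 = 947/323 ≈ 2.932 bits/symbol.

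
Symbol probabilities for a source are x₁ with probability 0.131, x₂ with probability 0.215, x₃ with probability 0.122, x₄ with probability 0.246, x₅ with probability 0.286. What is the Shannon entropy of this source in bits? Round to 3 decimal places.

2.245 bits

H = −Σ pᵢ log₂ pᵢ.
−0.131·log₂(0.131) = 0.3841
−0.215·log₂(0.215) = 0.4768
−0.122·log₂(0.122) = 0.3703
−0.246·log₂(0.246) = 0.4977
−0.286·log₂(0.286) = 0.5165
Sum ≈ 2.2454 → 2.245 bits.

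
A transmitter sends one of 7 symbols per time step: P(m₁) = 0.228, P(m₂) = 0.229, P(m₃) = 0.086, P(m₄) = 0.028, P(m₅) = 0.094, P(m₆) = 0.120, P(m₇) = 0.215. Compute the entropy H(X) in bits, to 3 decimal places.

H = −Σ pᵢ log₂ pᵢ.
−0.228·log₂(0.228) = 0.4863
−0.229·log₂(0.229) = 0.4870
−0.086·log₂(0.086) = 0.3044
−0.028·log₂(0.028) = 0.1444
−0.094·log₂(0.094) = 0.3207
−0.120·log₂(0.120) = 0.3671
−0.215·log₂(0.215) = 0.4768
Sum ≈ 2.5866 → 2.587 bits.

2.587 bits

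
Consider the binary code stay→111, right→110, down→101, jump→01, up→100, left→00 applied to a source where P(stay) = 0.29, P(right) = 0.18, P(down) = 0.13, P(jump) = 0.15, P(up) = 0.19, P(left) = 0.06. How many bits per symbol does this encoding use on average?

L̄ = Σ pᵢ·ℓᵢ = 0.29·3 + 0.18·3 + 0.13·3 + 0.15·2 + 0.19·3 + 0.06·2 = 2.79 bits/symbol.

2.79 bits/symbol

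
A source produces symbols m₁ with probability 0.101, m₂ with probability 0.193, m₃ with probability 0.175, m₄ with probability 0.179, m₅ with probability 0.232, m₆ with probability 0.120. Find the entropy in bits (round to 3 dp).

2.533 bits

H = −Σ pᵢ log₂ pᵢ.
−0.101·log₂(0.101) = 0.3341
−0.193·log₂(0.193) = 0.4581
−0.175·log₂(0.175) = 0.4401
−0.179·log₂(0.179) = 0.4443
−0.232·log₂(0.232) = 0.4890
−0.120·log₂(0.120) = 0.3671
Sum ≈ 2.5325 → 2.533 bits.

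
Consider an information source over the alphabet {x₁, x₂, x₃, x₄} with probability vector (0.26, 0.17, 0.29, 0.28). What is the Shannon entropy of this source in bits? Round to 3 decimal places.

H = −Σ pᵢ log₂ pᵢ.
−0.26·log₂(0.26) = 0.5053
−0.17·log₂(0.17) = 0.4346
−0.29·log₂(0.29) = 0.5179
−0.28·log₂(0.28) = 0.5142
Sum ≈ 1.9720 → 1.972 bits.

1.972 bits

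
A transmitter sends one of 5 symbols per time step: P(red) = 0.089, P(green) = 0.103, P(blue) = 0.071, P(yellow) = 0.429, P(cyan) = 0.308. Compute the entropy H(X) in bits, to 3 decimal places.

H = −Σ pᵢ log₂ pᵢ.
−0.089·log₂(0.089) = 0.3106
−0.103·log₂(0.103) = 0.3378
−0.071·log₂(0.071) = 0.2709
−0.429·log₂(0.429) = 0.5238
−0.308·log₂(0.308) = 0.5233
Sum ≈ 1.9664 → 1.966 bits.

1.966 bits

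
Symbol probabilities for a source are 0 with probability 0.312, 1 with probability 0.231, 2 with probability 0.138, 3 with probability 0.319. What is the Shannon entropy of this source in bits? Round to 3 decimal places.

1.933 bits

H = −Σ pᵢ log₂ pᵢ.
−0.312·log₂(0.312) = 0.5243
−0.231·log₂(0.231) = 0.4883
−0.138·log₂(0.138) = 0.3943
−0.319·log₂(0.319) = 0.5258
Sum ≈ 1.9328 → 1.933 bits.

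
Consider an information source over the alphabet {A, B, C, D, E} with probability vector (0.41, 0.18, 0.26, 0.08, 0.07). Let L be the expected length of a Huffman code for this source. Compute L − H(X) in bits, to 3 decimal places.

Entropy H = −Σ p log₂ p ≈ 2.0380 bits.
Huffman merges: 7/100+2/25→3/20; 3/20+9/50→33/100; 13/50+33/100→59/100; 41/100+59/100→1. L = 207/100 ≈ 2.0700.
L − H = 2.0700 − 2.0380 = 0.032 bits.

0.032 bits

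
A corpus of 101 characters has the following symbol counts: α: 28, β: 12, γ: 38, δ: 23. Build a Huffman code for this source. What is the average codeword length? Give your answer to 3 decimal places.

Probabilities are the counts divided by 101.
Repeatedly combine the two least-probable nodes; the expected code length is the sum of the merged weights.
merge 12/101 + 23/101 → 35/101
merge 28/101 + 35/101 → 63/101
merge 38/101 + 63/101 → 1
L = 35/101 + 63/101 + 1 = 199/101 ≈ 1.970 bits/symbol.

1.970 bits/symbol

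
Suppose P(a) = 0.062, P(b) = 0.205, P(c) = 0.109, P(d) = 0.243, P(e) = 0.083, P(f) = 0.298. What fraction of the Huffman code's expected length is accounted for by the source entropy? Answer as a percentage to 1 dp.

Entropy H = −Σ p log₂ p ≈ 2.3804 bits.
Huffman merges: 31/500+83/1000→29/200; 109/1000+29/200→127/500; 41/200+243/1000→56/125; 127/500+149/500→69/125; 56/125+69/125→1. L = 2399/1000 ≈ 2.3990.
Efficiency = H/L = 2.3804/2.3990 = 99.2%.

99.2%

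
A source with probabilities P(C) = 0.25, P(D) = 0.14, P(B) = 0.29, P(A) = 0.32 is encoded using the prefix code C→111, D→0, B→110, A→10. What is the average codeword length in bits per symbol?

L̄ = Σ pᵢ·ℓᵢ = 0.25·3 + 0.14·1 + 0.29·3 + 0.32·2 = 2.4 bits/symbol.

2.4 bits/symbol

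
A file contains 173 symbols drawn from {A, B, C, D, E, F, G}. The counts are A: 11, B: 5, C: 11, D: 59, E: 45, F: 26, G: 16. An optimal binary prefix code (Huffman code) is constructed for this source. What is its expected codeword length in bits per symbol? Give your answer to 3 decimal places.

Probabilities are the counts divided by 173.
Repeatedly combine the two least-probable nodes; the expected code length is the sum of the merged weights.
merge 5/173 + 11/173 → 16/173
merge 11/173 + 16/173 → 27/173
merge 16/173 + 26/173 → 42/173
merge 27/173 + 42/173 → 69/173
merge 45/173 + 59/173 → 104/173
merge 69/173 + 104/173 → 1
L = 16/173 + 27/173 + 42/173 + 69/173 + 104/173 + 1 = 431/173 ≈ 2.491 bits/symbol.

2.491 bits/symbol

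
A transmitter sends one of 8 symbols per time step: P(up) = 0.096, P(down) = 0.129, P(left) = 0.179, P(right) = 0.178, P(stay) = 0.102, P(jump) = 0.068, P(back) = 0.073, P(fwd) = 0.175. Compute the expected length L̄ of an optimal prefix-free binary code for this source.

2.962 bits/symbol

Repeatedly combine the two least-probable nodes; the expected code length is the sum of the merged weights.
merge 17/250 + 73/1000 → 141/1000
merge 12/125 + 51/500 → 99/500
merge 129/1000 + 141/1000 → 27/100
merge 7/40 + 89/500 → 353/1000
merge 179/1000 + 99/500 → 377/1000
merge 27/100 + 353/1000 → 623/1000
merge 377/1000 + 623/1000 → 1
L = 141/1000 + 99/500 + 27/100 + 353/1000 + 377/1000 + 623/1000 + 1 = 1481/500 = 2.962 bits/symbol.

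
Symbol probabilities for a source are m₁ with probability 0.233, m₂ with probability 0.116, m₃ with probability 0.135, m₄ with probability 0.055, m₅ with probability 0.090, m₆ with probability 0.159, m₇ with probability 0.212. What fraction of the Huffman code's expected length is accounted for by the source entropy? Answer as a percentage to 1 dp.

Entropy H = −Σ p log₂ p ≈ 2.6792 bits.
Huffman merges: 11/200+9/100→29/200; 29/250+27/200→251/1000; 29/200+159/1000→38/125; 53/250+233/1000→89/200; 251/1000+38/125→111/200; 89/200+111/200→1. L = 27/10 ≈ 2.7000.
Efficiency = H/L = 2.6792/2.7000 = 99.2%.

99.2%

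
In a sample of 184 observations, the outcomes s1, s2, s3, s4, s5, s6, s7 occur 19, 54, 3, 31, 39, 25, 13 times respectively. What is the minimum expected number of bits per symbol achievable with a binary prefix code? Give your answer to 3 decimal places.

Probabilities are the counts divided by 184.
Repeatedly combine the two least-probable nodes; the expected code length is the sum of the merged weights.
merge 3/184 + 13/184 → 2/23
merge 2/23 + 19/184 → 35/184
merge 25/184 + 31/184 → 7/23
merge 35/184 + 39/184 → 37/92
merge 27/92 + 7/23 → 55/92
merge 37/92 + 55/92 → 1
L = 2/23 + 35/184 + 7/23 + 37/92 + 55/92 + 1 = 475/184 ≈ 2.582 bits/symbol.

2.582 bits/symbol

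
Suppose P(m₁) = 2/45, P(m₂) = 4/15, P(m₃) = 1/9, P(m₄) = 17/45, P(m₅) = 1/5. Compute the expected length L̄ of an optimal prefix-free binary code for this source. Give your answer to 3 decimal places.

Repeatedly combine the two least-probable nodes; the expected code length is the sum of the merged weights.
merge 2/45 + 1/9 → 7/45
merge 7/45 + 1/5 → 16/45
merge 4/15 + 16/45 → 28/45
merge 17/45 + 28/45 → 1
L = 7/45 + 16/45 + 28/45 + 1 = 32/15 ≈ 2.133 bits/symbol.

2.133 bits/symbol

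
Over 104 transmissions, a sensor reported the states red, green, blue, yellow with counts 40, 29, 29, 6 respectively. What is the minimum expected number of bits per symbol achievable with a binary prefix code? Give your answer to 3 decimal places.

Probabilities are the counts divided by 104.
Repeatedly combine the two least-probable nodes; the expected code length is the sum of the merged weights.
merge 3/52 + 29/104 → 35/104
merge 29/104 + 35/104 → 8/13
merge 5/13 + 8/13 → 1
L = 35/104 + 8/13 + 1 = 203/104 ≈ 1.952 bits/symbol.

1.952 bits/symbol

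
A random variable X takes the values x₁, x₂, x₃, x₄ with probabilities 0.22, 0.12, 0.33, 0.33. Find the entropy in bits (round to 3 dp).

1.903 bits

H = −Σ pᵢ log₂ pᵢ.
−0.22·log₂(0.22) = 0.4806
−0.12·log₂(0.12) = 0.3671
−0.33·log₂(0.33) = 0.5278
−0.33·log₂(0.33) = 0.5278
Sum ≈ 1.9033 → 1.903 bits.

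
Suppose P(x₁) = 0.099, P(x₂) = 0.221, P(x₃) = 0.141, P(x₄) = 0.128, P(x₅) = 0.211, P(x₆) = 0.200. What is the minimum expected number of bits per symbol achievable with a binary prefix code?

Repeatedly combine the two least-probable nodes; the expected code length is the sum of the merged weights.
merge 99/1000 + 16/125 → 227/1000
merge 141/1000 + 1/5 → 341/1000
merge 211/1000 + 221/1000 → 54/125
merge 227/1000 + 341/1000 → 71/125
merge 54/125 + 71/125 → 1
L = 227/1000 + 341/1000 + 54/125 + 71/125 + 1 = 321/125 = 2.568 bits/symbol.

2.568 bits/symbol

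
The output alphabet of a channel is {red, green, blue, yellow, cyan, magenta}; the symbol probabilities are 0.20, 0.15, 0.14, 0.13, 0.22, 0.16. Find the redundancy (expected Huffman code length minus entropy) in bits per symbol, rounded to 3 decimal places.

Entropy H = −Σ p log₂ p ≈ 2.5583 bits.
Huffman merges: 13/100+7/50→27/100; 3/20+4/25→31/100; 1/5+11/50→21/50; 27/100+31/100→29/50; 21/50+29/50→1. L = 129/50 ≈ 2.5800.
L − H = 2.5800 − 2.5583 = 0.022 bits.

0.022 bits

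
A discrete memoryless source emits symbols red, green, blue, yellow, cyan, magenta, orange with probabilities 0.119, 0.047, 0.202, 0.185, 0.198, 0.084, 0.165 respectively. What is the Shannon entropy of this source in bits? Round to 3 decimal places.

H = −Σ pᵢ log₂ pᵢ.
−0.119·log₂(0.119) = 0.3654
−0.047·log₂(0.047) = 0.2073
−0.202·log₂(0.202) = 0.4661
−0.185·log₂(0.185) = 0.4504
−0.198·log₂(0.198) = 0.4626
−0.084·log₂(0.084) = 0.3002
−0.165·log₂(0.165) = 0.4289
Sum ≈ 2.6810 → 2.681 bits.

2.681 bits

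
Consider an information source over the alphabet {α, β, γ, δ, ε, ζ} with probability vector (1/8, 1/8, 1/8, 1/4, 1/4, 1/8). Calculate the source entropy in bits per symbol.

2.5 bits

Each probability is a power of 1/2, so log₂(1/p) is an integer.
H = Σ p·log₂(1/p) = 1/8·3 + 1/8·3 + 1/8·3 + 1/4·2 + 1/4·2 + 1/8·3 = 2.5 bits.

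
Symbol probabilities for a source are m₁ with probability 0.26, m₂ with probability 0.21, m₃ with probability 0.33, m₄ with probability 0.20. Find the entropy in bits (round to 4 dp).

H = −Σ pᵢ log₂ pᵢ.
−0.26·log₂(0.26) = 0.5053
−0.21·log₂(0.21) = 0.4728
−0.33·log₂(0.33) = 0.5278
−0.20·log₂(0.20) = 0.4644
Sum ≈ 1.9703 → 1.9703 bits.

1.9703 bits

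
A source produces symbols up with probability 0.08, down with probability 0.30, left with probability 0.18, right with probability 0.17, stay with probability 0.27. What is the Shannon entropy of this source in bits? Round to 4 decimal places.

H = −Σ pᵢ log₂ pᵢ.
−0.08·log₂(0.08) = 0.2915
−0.30·log₂(0.30) = 0.5211
−0.18·log₂(0.18) = 0.4453
−0.17·log₂(0.17) = 0.4346
−0.27·log₂(0.27) = 0.5100
Sum ≈ 2.2025 → 2.2025 bits.

2.2025 bits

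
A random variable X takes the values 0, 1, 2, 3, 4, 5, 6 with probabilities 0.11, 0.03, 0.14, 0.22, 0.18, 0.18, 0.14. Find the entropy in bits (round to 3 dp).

2.667 bits

H = −Σ pᵢ log₂ pᵢ.
−0.11·log₂(0.11) = 0.3503
−0.03·log₂(0.03) = 0.1518
−0.14·log₂(0.14) = 0.3971
−0.22·log₂(0.22) = 0.4806
−0.18·log₂(0.18) = 0.4453
−0.18·log₂(0.18) = 0.4453
−0.14·log₂(0.14) = 0.3971
Sum ≈ 2.6675 → 2.667 bits.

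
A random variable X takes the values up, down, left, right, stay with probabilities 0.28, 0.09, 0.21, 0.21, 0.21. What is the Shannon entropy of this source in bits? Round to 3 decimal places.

2.245 bits

H = −Σ pᵢ log₂ pᵢ.
−0.28·log₂(0.28) = 0.5142
−0.09·log₂(0.09) = 0.3127
−0.21·log₂(0.21) = 0.4728
−0.21·log₂(0.21) = 0.4728
−0.21·log₂(0.21) = 0.4728
Sum ≈ 2.2453 → 2.245 bits.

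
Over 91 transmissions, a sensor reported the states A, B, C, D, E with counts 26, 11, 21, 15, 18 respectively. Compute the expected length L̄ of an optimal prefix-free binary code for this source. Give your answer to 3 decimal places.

2.286 bits/symbol

Probabilities are the counts divided by 91.
Repeatedly combine the two least-probable nodes; the expected code length is the sum of the merged weights.
merge 11/91 + 15/91 → 2/7
merge 18/91 + 3/13 → 3/7
merge 2/7 + 2/7 → 4/7
merge 3/7 + 4/7 → 1
L = 2/7 + 3/7 + 4/7 + 1 = 16/7 ≈ 2.286 bits/symbol.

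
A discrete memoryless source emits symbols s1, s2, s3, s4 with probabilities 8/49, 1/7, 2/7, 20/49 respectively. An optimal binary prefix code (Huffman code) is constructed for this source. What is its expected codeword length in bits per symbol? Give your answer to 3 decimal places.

1.898 bits/symbol

Repeatedly combine the two least-probable nodes; the expected code length is the sum of the merged weights.
merge 1/7 + 8/49 → 15/49
merge 2/7 + 15/49 → 29/49
merge 20/49 + 29/49 → 1
L = 15/49 + 29/49 + 1 = 93/49 ≈ 1.898 bits/symbol.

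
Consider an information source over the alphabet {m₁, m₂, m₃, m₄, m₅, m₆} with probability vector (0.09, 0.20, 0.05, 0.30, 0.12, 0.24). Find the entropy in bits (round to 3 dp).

H = −Σ pᵢ log₂ pᵢ.
−0.09·log₂(0.09) = 0.3127
−0.20·log₂(0.20) = 0.4644
−0.05·log₂(0.05) = 0.2161
−0.30·log₂(0.30) = 0.5211
−0.12·log₂(0.12) = 0.3671
−0.24·log₂(0.24) = 0.4941
Sum ≈ 2.3754 → 2.375 bits.

2.375 bits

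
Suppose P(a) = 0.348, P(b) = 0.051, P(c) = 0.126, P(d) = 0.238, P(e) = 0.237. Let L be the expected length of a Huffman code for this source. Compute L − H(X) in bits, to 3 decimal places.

Entropy H = −Σ p log₂ p ≈ 2.1106 bits.
Huffman merges: 51/1000+63/500→177/1000; 177/1000+237/1000→207/500; 119/500+87/250→293/500; 207/500+293/500→1. L = 2177/1000 ≈ 2.1770.
L − H = 2.1770 − 2.1106 = 0.066 bits.

0.066 bits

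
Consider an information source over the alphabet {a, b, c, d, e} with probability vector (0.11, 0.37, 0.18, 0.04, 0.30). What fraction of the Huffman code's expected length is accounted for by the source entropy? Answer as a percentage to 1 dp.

96.4%

Entropy H = −Σ p log₂ p ≈ 2.0332 bits.
Huffman merges: 1/25+11/100→3/20; 3/20+9/50→33/100; 3/10+33/100→63/100; 37/100+63/100→1. L = 211/100 ≈ 2.1100.
Efficiency = H/L = 2.0332/2.1100 = 96.4%.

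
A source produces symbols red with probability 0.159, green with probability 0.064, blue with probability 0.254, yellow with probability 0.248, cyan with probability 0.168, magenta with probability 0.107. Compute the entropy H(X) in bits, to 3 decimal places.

H = −Σ pᵢ log₂ pᵢ.
−0.159·log₂(0.159) = 0.4218
−0.064·log₂(0.064) = 0.2538
−0.254·log₂(0.254) = 0.5022
−0.248·log₂(0.248) = 0.4989
−0.168·log₂(0.168) = 0.4323
−0.107·log₂(0.107) = 0.3450
Sum ≈ 2.4540 → 2.454 bits.

2.454 bits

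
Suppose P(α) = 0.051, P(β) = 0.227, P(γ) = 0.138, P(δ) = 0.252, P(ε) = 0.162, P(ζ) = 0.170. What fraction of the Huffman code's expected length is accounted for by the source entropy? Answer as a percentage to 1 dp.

Entropy H = −Σ p log₂ p ≈ 2.4600 bits.
Huffman merges: 51/1000+69/500→189/1000; 81/500+17/100→83/250; 189/1000+227/1000→52/125; 63/250+83/250→73/125; 52/125+73/125→1. L = 2521/1000 ≈ 2.5210.
Efficiency = H/L = 2.4600/2.5210 = 97.6%.

97.6%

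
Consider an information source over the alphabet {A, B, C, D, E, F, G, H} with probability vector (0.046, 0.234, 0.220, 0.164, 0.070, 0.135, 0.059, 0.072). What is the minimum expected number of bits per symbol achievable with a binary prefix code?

Repeatedly combine the two least-probable nodes; the expected code length is the sum of the merged weights.
merge 23/500 + 59/1000 → 21/200
merge 7/100 + 9/125 → 71/500
merge 21/200 + 27/200 → 6/25
merge 71/500 + 41/250 → 153/500
merge 11/50 + 117/500 → 227/500
merge 6/25 + 153/500 → 273/500
merge 227/500 + 273/500 → 1
L = 21/200 + 71/500 + 6/25 + 153/500 + 227/500 + 273/500 + 1 = 2793/1000 = 2.793 bits/symbol.

2.793 bits/symbol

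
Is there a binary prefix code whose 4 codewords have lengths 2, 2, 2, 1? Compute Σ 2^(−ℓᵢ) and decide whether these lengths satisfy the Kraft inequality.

1.25; no

With common denominator 2^2 = 4: Σ 2^(−ℓᵢ) = 1/4 + 1/4 + 1/4 + 2/4 = 5/4 = 1.25.
Kraft's inequality requires Σ ≤ 1; here Σ = 1.25 > 1, so no such prefix code exists.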